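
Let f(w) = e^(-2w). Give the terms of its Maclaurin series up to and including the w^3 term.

-4*w^3/3 + 2*w^2 - 2*w + 1

Compute the successive derivatives at the expansion point and divide by k!.
f(0) = 1
f′(0) = -2
f′′(0) = 4
f′′′(0) = -8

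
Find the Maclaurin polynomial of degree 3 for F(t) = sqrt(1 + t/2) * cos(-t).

Take the Cauchy product of the two expansions.
[t^0] = 1;  [t^1] = 1/4;  [t^2] = -17/32;  [t^3] = -15/128.

-15*t^3/128 - 17*t^2/32 + t/4 + 1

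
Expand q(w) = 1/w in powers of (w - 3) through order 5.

-(w - 3)^5/729 + (w - 3)^4/243 - (w - 3)^3/81 + (w - 3)^2/27 - (w - 3)/9 + 1/3

q(3) = 1/3
q′(3) = -1/9
q′′(3) = 2/27
q′′′(3) = -2/27
q^(4)(3) = 8/81
q^(5)(3) = -40/243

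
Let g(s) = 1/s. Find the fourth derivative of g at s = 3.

Differentiate repeatedly and evaluate at the center.
From the series, [(s - 3)^4] g = 1/243; multiply by 4! = 24 to get 8/81.

8/81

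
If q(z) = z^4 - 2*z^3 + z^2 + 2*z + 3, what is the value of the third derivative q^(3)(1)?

12

Use the known series and substitute for the argument.
The coefficient of (z - 1)^3 in the expansion is 2, so q′′′(1) = 3! * (2) = 12.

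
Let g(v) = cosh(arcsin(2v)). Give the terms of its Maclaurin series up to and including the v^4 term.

10*v^4/3 + 2*v^2 + 1

Plug the Maclaurin series of the inner function into that of the outer and collect terms.
g(0) = 1
g′(0) = 0
g′′(0) = 4
g′′′(0) = 0
g^(4)(0) = 80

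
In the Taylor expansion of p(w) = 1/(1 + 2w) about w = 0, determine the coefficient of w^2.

p(0) = 1
p′(0) = -2
p′′(0) = 8

4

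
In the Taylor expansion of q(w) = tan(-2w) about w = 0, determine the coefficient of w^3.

-8/3

c_3 = q′′′(0)/3! = -8/3.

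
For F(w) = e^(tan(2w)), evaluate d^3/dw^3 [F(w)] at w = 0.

Compose series: expand the inner function first, then feed it into the outer expansion.
From the series, [w^3] F = 4; multiply by 3! = 6 to get 24.

24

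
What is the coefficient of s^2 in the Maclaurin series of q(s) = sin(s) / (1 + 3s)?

Expand each factor separately, then convolve coefficients.
q(0) = 0
q′(0) = 1
q′′(0) = -6
So c_2 = q′′(0)/2! = -3.

-3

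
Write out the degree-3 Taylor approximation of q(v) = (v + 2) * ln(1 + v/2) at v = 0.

-v^3/24 + v^2/4 + v

Distribute the polynomial across the series and collect like powers.
q(0) = 0
q′(0) = 1
q′′(0) = 1/2
q′′′(0) = -1/4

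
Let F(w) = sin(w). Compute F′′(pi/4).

From the series, [(w - pi/4)^2] F = -sqrt(2)/4; multiply by 2! = 2 to get -sqrt(2)/2.

-sqrt(2)/2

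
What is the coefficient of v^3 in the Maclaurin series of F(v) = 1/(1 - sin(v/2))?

5/48

Let u equal the inner series; expand the outer function in u and truncate.
F(0) = 1
F′(0) = 1/2
F′′(0) = 1/2
F′′′(0) = 5/8
The Taylor polynomial is Σ F^(k)(0)/k! · v^k.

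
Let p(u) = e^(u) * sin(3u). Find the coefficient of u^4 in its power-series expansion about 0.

-4

Write out both Maclaurin series and multiply, keeping only the needed powers.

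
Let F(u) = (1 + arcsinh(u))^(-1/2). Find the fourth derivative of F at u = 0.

Substitute the inner expansion into the outer series and collect powers.
The coefficient of u^4 in the expansion is 19/128, so F^(4)(0) = 4! * (19/128) = 57/16.

57/16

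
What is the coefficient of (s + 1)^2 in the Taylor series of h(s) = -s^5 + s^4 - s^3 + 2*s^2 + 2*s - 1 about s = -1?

h(-1) = 2
h′(-1) = -14
h′′(-1) = 42
So c_2 = h′′(-1)/2! = 21.

21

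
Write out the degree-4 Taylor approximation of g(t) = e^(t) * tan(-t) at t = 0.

-t^4/2 - 5*t^3/6 - t^2 - t

Multiply the two series term by term and collect like powers.
g(0) = 0
g′(0) = -1
g′′(0) = -2
g′′′(0) = -5
g^(4)(0) = -12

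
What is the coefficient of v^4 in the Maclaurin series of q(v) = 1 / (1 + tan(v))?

Write 1/(1+u) = 1 - u + u^2 - u^3 + ... and substitute the series for u.
[v^0] = 1;  [v^1] = -1;  [v^2] = 1;  [v^3] = -4/3;  [v^4] = 5/3.

5/3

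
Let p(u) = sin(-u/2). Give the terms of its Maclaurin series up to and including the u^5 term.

-u^5/3840 + u^3/48 - u/2

p(0) = 0
p′(0) = -1/2
p′′(0) = 0
p′′′(0) = 1/8
p^(4)(0) = 0
p^(5)(0) = -1/32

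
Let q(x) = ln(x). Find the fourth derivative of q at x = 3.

-2/27

The coefficient of (x - 3)^4 in the expansion is -1/324, so q^(4)(3) = 4! * (-1/324) = -2/27.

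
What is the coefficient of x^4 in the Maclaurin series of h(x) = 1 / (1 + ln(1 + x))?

11/3

Use the geometric series for the reciprocal, then substitute.
h(0) = 1
h′(0) = -1
h′′(0) = 3
h′′′(0) = -14
h^(4)(0) = 88
So c_4 = h^(4)(0)/4! = 11/3.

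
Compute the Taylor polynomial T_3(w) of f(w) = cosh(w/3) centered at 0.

w^2/18 + 1

Compute the successive derivatives at the expansion point and divide by k!.
f(0) = 1
f′(0) = 0
f′′(0) = 1/9
f′′′(0) = 0
Then c_k = f^(k)(0)/k! gives each Taylor coefficient.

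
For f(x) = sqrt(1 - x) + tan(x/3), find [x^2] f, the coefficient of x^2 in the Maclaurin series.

Combine the two series term by term.

-1/8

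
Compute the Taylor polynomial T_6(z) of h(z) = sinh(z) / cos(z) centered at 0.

3*z^5/10 + 2*z^3/3 + z

Write the quotient as an unknown series and match coefficients against numerator = denominator · series.
h(0) = 0
h′(0) = 1
h′′(0) = 0
h′′′(0) = 4
h^(4)(0) = 0
h^(5)(0) = 36
h^(6)(0) = 0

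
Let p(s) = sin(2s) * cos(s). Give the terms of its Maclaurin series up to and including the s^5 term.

Take the Cauchy product of the two expansions.
p(0) = 0
p′(0) = 2
p′′(0) = 0
p′′′(0) = -14
p^(4)(0) = 0
p^(5)(0) = 122

61*s^5/60 - 7*s^3/3 + 2*s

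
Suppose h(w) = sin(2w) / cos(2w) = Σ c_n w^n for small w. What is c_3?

8/3

Invert the denominator's series and multiply.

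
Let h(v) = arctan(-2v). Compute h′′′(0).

From the series, [v^3] h = 8/3; multiply by 3! = 6 to get 16.

16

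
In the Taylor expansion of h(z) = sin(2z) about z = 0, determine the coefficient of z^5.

4/15

Use the known series and substitute for the argument.
h(0) = 0
h′(0) = 2
h′′(0) = 0
h′′′(0) = -8
h^(4)(0) = 0
h^(5)(0) = 32
Then c_k = h^(k)(0)/k! gives each Taylor coefficient.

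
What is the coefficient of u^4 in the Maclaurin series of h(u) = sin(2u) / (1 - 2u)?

40/3

Take the Cauchy product of the two expansions.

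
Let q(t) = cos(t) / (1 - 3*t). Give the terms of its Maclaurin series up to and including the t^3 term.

Multiply the numerator's expansion by the denominator's geometric series.
q(0) = 1
q′(0) = 3
q′′(0) = 17
q′′′(0) = 153
The Taylor polynomial is Σ q^(k)(0)/k! · t^k.

51*t^3/2 + 17*t^2/2 + 3*t + 1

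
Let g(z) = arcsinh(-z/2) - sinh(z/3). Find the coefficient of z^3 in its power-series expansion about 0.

19/1296

Combine the two series term by term.
g(0) = 0
g′(0) = -5/6
g′′(0) = 0
g′′′(0) = 19/216
So c_3 = g′′′(0)/3! = 19/1296.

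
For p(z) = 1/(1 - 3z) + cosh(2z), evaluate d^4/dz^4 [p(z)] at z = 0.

1960

Expand each term separately and add.
The coefficient of z^4 in the expansion is 245/3, so p^(4)(0) = 4! * (245/3) = 1960.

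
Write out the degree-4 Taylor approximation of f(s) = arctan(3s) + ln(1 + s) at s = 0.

-s^4/4 - 26*s^3/3 - s^2/2 + 4*s

Expand each term separately and add.
f(0) = 0
f′(0) = 4
f′′(0) = -1
f′′′(0) = -52
f^(4)(0) = -6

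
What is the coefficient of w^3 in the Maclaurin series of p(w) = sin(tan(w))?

1/6

Compose series: expand the inner function first, then feed it into the outer expansion.
[w^0] = 0;  [w^1] = 1;  [w^2] = 0;  [w^3] = 1/6.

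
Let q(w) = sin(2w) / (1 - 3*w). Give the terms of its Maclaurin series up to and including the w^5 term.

2254*w^5/15 + 50*w^4 + 50*w^3/3 + 6*w^2 + 2*w

Expand 1/(denominator) as a geometric series and multiply by the numerator's series.
q(0) = 0
q′(0) = 2
q′′(0) = 12
q′′′(0) = 100
q^(4)(0) = 1200
q^(5)(0) = 18032
Dividing each by k! gives the coefficients c_0, ..., c_5.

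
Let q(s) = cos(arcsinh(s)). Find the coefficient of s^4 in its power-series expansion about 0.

5/24

Let u equal the inner series; expand the outer function in u and truncate.
q(0) = 1
q′(0) = 0
q′′(0) = -1
q′′′(0) = 0
q^(4)(0) = 5
So c_4 = q^(4)(0)/4! = 5/24.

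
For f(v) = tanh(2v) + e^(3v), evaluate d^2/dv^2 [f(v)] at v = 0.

9

Expand each term separately and add.
The coefficient of v^2 in the expansion is 9/2, so f′′(0) = 2! * (9/2) = 9.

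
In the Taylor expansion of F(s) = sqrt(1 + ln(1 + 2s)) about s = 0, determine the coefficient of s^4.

Substitute the inner expansion into the outer series and collect powers.

-143/24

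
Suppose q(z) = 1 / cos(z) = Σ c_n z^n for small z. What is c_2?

Invert the denominator's series and multiply.
q(0) = 1
q′(0) = 0
q′′(0) = 1
The Taylor polynomial is Σ q^(k)(0)/k! · z^k.

1/2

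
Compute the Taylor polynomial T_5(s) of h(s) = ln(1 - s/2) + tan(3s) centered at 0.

5183*s^5/160 - s^4/64 + 215*s^3/24 - s^2/8 + 5*s/2

Combine the two series term by term.
h(0) = 0
h′(0) = 5/2
h′′(0) = -1/4
h′′′(0) = 215/4
h^(4)(0) = -3/8
h^(5)(0) = 15549/4
Then c_k = h^(k)(0)/k! gives each Taylor coefficient.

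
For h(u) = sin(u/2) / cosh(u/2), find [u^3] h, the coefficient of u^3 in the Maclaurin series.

-1/12

Write the quotient as an unknown series and match coefficients against numerator = denominator · series.
So c_3 = h′′′(0)/3! = -1/12.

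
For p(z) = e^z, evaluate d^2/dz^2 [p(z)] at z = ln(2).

2

The coefficient of (z - ln(2))^2 in the expansion is 1, so p′′(ln(2)) = 2! * (1) = 2.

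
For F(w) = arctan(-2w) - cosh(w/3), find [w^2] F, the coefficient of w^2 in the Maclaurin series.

Combine the two series term by term.
[w^0] = -1;  [w^1] = -2;  [w^2] = -1/18.
So c_2 = F′′(0)/2! = -1/18.

-1/18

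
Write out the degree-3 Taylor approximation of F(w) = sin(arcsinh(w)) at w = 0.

Plug the Maclaurin series of the inner function into that of the outer and collect terms.

-w^3/3 + w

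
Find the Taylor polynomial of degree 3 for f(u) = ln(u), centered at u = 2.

(u - 2)^3/24 - (u - 2)^2/8 + (u - 2)/2 + ln(2)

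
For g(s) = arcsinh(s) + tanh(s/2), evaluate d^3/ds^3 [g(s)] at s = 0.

Expand each term separately and add.
The coefficient of s^3 in the expansion is -5/24, so g′′′(0) = 3! * (-5/24) = -5/4.

-5/4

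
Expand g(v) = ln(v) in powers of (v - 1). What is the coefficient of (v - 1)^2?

Use the known series and substitute for the argument.
So c_2 = g′′(1)/2! = -1/2.

-1/2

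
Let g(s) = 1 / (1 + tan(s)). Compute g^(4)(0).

40

Write 1/(1+u) = 1 - u + u^2 - u^3 + ... and substitute the series for u.
The coefficient of s^4 in the expansion is 5/3, so g^(4)(0) = 4! * (5/3) = 40.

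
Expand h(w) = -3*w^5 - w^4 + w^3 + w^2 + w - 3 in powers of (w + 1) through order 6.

Compute the successive derivatives at the expansion point and divide by k!.

-3*(w + 1)^5 + 14*(w + 1)^4 - 25*(w + 1)^3 + 22*(w + 1)^2 - 9*(w + 1) - 2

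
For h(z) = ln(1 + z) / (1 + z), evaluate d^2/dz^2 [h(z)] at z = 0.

Multiply the two series term by term and collect like powers.
The coefficient of z^2 in the expansion is -3/2, so h′′(0) = 2! * (-3/2) = -3.

-3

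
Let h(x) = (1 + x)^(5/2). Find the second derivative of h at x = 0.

Differentiate repeatedly and evaluate at the center.
The coefficient of x^2 in the expansion is 15/8, so h′′(0) = 2! * (15/8) = 15/4.

15/4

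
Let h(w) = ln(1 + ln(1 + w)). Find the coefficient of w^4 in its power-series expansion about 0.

-35/24

Let u equal the inner series; expand the outer function in u and truncate.
h(0) = 0
h′(0) = 1
h′′(0) = -2
h′′′(0) = 7
h^(4)(0) = -35
So c_4 = h^(4)(0)/4! = -35/24.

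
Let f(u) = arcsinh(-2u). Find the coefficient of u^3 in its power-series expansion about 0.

4/3

[u^0] = 0;  [u^1] = -2;  [u^2] = 0;  [u^3] = 4/3.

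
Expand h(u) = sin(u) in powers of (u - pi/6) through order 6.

-(u - pi/6)^6/1440 + sqrt(3)*(u - pi/6)^5/240 + (u - pi/6)^4/48 - sqrt(3)*(u - pi/6)^3/12 - (u - pi/6)^2/4 + sqrt(3)*(u - pi/6)/2 + 1/2

[(u - pi/6)^0] = 1/2;  [(u - pi/6)^1] = sqrt(3)/2;  [(u - pi/6)^2] = -1/4;  [(u - pi/6)^3] = -sqrt(3)/12;  [(u - pi/6)^4] = 1/48;  [(u - pi/6)^5] = sqrt(3)/240;  [(u - pi/6)^6] = -1/1440.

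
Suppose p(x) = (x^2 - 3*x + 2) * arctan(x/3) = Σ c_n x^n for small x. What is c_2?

-1

Distribute the polynomial across the series and collect like powers.
p(0) = 0
p′(0) = 2/3
p′′(0) = -2
Then c_k = p^(k)(0)/k! gives each Taylor coefficient.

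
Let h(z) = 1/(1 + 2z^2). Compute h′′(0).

Compute the successive derivatives at the expansion point and divide by k!.
From the series, [z^2] h = -2; multiply by 2! = 2 to get -4.

-4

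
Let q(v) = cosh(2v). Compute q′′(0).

4

From the series, [v^2] q = 2; multiply by 2! = 2 to get 4.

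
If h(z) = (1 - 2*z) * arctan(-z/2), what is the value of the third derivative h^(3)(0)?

1/4

Shift and add copies of the series according to the polynomial's terms.
From the series, [z^3] h = 1/24; multiply by 3! = 6 to get 1/4.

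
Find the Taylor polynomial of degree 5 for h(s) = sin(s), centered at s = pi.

Use the known series and substitute for the argument.
[(s - pi)^0] = 0;  [(s - pi)^1] = -1;  [(s - pi)^2] = 0;  [(s - pi)^3] = 1/6;  [(s - pi)^4] = 0;  [(s - pi)^5] = -1/120.

-(s - pi)^5/120 + (s - pi)^3/6 - (s - pi)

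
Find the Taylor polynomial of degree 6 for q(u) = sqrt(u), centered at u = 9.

-7*(u - 9)^6/60466176 + 7*(u - 9)^5/5038848 - 5*(u - 9)^4/279936 + (u - 9)^3/3888 - (u - 9)^2/216 + (u - 9)/6 + 3

q(9) = 3
q′(9) = 1/6
q′′(9) = -1/108
q′′′(9) = 1/648
q^(4)(9) = -5/11664
q^(5)(9) = 35/209952
q^(6)(9) = -35/419904
Dividing each by k! gives the coefficients c_0, ..., c_6.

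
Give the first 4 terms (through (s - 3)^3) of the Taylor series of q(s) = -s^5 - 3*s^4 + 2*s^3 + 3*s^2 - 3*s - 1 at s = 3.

-124*(s - 3)^3 - 411*(s - 3)^2 - 660*(s - 3) - 415

[(s - 3)^0] = -415;  [(s - 3)^1] = -660;  [(s - 3)^2] = -411;  [(s - 3)^3] = -124.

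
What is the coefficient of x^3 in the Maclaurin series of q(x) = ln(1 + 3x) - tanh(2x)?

35/3

Expand each term separately and add.
[x^0] = 0;  [x^1] = 1;  [x^2] = -9/2;  [x^3] = 35/3.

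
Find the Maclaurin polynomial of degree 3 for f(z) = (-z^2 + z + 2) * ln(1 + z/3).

Distribute the polynomial across the series and collect like powers.
[z^0] = 0;  [z^1] = 2/3;  [z^2] = 2/9;  [z^3] = -59/162.

-59*z^3/162 + 2*z^2/9 + 2*z/3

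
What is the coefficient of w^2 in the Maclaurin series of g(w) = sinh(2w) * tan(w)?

2

Take the Cauchy product of the two expansions.
g(0) = 0
g′(0) = 0
g′′(0) = 4
So c_2 = g′′(0)/2! = 2.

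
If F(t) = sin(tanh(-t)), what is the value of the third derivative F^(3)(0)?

Plug the Maclaurin series of the inner function into that of the outer and collect terms.
From the series, [t^3] F = 1/2; multiply by 3! = 6 to get 3.

3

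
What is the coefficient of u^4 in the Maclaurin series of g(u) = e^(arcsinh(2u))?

-2

Substitute the inner expansion into the outer series and collect powers.
So c_4 = g^(4)(0)/4! = -2.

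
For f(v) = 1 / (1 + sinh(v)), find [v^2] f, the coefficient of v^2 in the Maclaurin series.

1

Use the geometric series for the reciprocal, then substitute.
f(0) = 1
f′(0) = -1
f′′(0) = 2
So c_2 = f′′(0)/2! = 1.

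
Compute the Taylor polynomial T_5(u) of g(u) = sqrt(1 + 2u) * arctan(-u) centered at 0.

Write out both Maclaurin series and multiply, keeping only the needed powers.
g(0) = 0
g′(0) = -1
g′′(0) = -2
g′′′(0) = 5
g^(4)(0) = -4
g^(5)(0) = 31

31*u^5/120 - u^4/6 + 5*u^3/6 - u^2 - u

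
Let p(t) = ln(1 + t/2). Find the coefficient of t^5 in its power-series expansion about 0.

1/160

p(0) = 0
p′(0) = 1/2
p′′(0) = -1/4
p′′′(0) = 1/4
p^(4)(0) = -3/8
p^(5)(0) = 3/4
So c_5 = p^(5)(0)/5! = 1/160.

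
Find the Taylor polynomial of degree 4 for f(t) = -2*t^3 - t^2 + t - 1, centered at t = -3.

-2*(t + 3)^3 + 17*(t + 3)^2 - 47*(t + 3) + 41

[(t + 3)^0] = 41;  [(t + 3)^1] = -47;  [(t + 3)^2] = 17;  [(t + 3)^3] = -2;  [(t + 3)^4] = 0.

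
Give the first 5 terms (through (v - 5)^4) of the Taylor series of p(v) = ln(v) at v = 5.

-(v - 5)^4/2500 + (v - 5)^3/375 - (v - 5)^2/50 + (v - 5)/5 + ln(5)

Apply the Taylor formula c_k = f^(k)(a)/k!.
p(5) = ln(5)
p′(5) = 1/5
p′′(5) = -1/25
p′′′(5) = 2/125
p^(4)(5) = -6/625
Then c_k = p^(k)(5)/k! gives each Taylor coefficient.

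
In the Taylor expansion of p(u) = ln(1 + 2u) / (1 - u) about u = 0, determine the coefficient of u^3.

Expand 1/(denominator) as a geometric series and multiply by the numerator's series.
p(0) = 0
p′(0) = 2
p′′(0) = 0
p′′′(0) = 16
Dividing each by k! gives the coefficients c_0, ..., c_3.

8/3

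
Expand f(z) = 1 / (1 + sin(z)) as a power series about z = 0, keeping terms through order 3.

-5*z^3/6 + z^2 - z + 1

Use the geometric series for the reciprocal, then substitute.
[z^0] = 1;  [z^1] = -1;  [z^2] = 1;  [z^3] = -5/6.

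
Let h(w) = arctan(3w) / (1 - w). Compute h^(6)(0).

30672

Write out both Maclaurin series and multiply, keeping only the needed powers.
The coefficient of w^6 in the expansion is 213/5, so h^(6)(0) = 6! * (213/5) = 30672.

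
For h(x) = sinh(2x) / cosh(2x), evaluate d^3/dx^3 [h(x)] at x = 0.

Write the quotient as an unknown series and match coefficients against numerator = denominator · series.
The coefficient of x^3 in the expansion is -8/3, so h′′′(0) = 3! * (-8/3) = -16.

-16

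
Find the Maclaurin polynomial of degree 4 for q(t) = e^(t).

q(0) = 1
q′(0) = 1
q′′(0) = 1
q′′′(0) = 1
q^(4)(0) = 1
Dividing each by k! gives the coefficients c_0, ..., c_4.

t^4/24 + t^3/6 + t^2/2 + t + 1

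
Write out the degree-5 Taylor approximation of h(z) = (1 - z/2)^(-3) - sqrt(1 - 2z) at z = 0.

49*z^5/32 + 25*z^4/16 + 7*z^3/4 + 2*z^2 + 5*z/2

Add the two expansions coefficient-wise.
h(0) = 0
h′(0) = 5/2
h′′(0) = 4
h′′′(0) = 21/2
h^(4)(0) = 75/2
h^(5)(0) = 735/4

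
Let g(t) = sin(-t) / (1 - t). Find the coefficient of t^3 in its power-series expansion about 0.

Multiply the numerator's expansion by the denominator's geometric series.
[t^0] = 0;  [t^1] = -1;  [t^2] = -1;  [t^3] = -5/6.
So c_3 = g′′′(0)/3! = -5/6.

-5/6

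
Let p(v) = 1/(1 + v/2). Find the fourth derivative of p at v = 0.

The coefficient of v^4 in the expansion is 1/16, so p^(4)(0) = 4! * (1/16) = 3/2.

3/2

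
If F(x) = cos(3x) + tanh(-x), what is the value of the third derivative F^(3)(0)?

2

Combine the two series term by term.
The coefficient of x^3 in the expansion is 1/3, so F′′′(0) = 3! * (1/3) = 2.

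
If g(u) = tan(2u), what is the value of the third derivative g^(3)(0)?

From the series, [u^3] g = 8/3; multiply by 3! = 6 to get 16.

16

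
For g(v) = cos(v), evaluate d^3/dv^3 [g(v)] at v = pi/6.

Differentiate repeatedly and evaluate at the center.
The coefficient of (v - pi/6)^3 in the expansion is 1/12, so g′′′(pi/6) = 3! * (1/12) = 1/2.

1/2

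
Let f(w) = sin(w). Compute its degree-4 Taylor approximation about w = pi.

f(pi) = 0
f′(pi) = -1
f′′(pi) = 0
f′′′(pi) = 1
f^(4)(pi) = 0
The Taylor polynomial is Σ f^(k)(pi)/k! · (w - pi)^k.

(w - pi)^3/6 - (w - pi)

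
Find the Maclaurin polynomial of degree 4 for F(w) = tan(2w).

Use the known series and substitute for the argument.
[w^0] = 0;  [w^1] = 2;  [w^2] = 0;  [w^3] = 8/3;  [w^4] = 0.

8*w^3/3 + 2*w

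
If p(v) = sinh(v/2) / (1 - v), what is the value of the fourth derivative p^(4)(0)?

25/2

Multiply the two series term by term and collect like powers.
From the series, [v^4] p = 25/48; multiply by 4! = 24 to get 25/2.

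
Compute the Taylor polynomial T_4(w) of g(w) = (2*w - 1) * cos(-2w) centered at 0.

Distribute the polynomial across the series and collect like powers.
g(0) = -1
g′(0) = 2
g′′(0) = 4
g′′′(0) = -24
g^(4)(0) = -16
Dividing each by k! gives the coefficients c_0, ..., c_4.

-2*w^4/3 - 4*w^3 + 2*w^2 + 2*w - 1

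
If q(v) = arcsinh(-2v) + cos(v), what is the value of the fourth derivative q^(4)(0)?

1

Expand each term separately and add.
From the series, [v^4] q = 1/24; multiply by 4! = 24 to get 1.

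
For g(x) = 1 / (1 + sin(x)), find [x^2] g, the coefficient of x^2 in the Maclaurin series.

1

Expand as Σ (-1)^k u^k with u equal to the inner function's series.
g(0) = 1
g′(0) = -1
g′′(0) = 2
Then c_k = g^(k)(0)/k! gives each Taylor coefficient.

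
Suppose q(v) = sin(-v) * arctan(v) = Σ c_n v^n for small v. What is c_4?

Multiply the two series term by term and collect like powers.
q(0) = 0
q′(0) = 0
q′′(0) = -2
q′′′(0) = 0
q^(4)(0) = 12
The Taylor polynomial is Σ q^(k)(0)/k! · v^k.

1/2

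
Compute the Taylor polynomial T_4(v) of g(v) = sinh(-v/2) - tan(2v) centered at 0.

-43*v^3/16 - 5*v/2

Expand each term separately and add.
[v^0] = 0;  [v^1] = -5/2;  [v^2] = 0;  [v^3] = -43/16;  [v^4] = 0.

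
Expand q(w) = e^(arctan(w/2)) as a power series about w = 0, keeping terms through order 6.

29*w^6/9216 + w^5/768 - 7*w^4/384 - w^3/48 + w^2/8 + w/2 + 1

Plug the Maclaurin series of the inner function into that of the outer and collect terms.
q(0) = 1
q′(0) = 1/2
q′′(0) = 1/4
q′′′(0) = -1/8
q^(4)(0) = -7/16
q^(5)(0) = 5/32
q^(6)(0) = 145/64
Then c_k = q^(k)(0)/k! gives each Taylor coefficient.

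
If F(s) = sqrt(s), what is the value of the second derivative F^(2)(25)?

-1/500

The coefficient of (s - 25)^2 in the expansion is -1/1000, so F′′(25) = 2! * (-1/1000) = -1/500.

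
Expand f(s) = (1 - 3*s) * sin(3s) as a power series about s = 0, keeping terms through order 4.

Shift and add copies of the series according to the polynomial's terms.
[s^0] = 0;  [s^1] = 3;  [s^2] = -9;  [s^3] = -9/2;  [s^4] = 27/2.

27*s^4/2 - 9*s^3/2 - 9*s^2 + 3*s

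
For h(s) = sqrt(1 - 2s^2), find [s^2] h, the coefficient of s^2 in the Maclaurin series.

-1

[s^0] = 1;  [s^1] = 0;  [s^2] = -1.
So c_2 = h′′(0)/2! = -1.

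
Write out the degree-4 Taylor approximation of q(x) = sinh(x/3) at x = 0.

x^3/162 + x/3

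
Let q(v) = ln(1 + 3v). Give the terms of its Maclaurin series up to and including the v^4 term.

Compute the successive derivatives at the expansion point and divide by k!.
q(0) = 0
q′(0) = 3
q′′(0) = -9
q′′′(0) = 54
q^(4)(0) = -486

-81*v^4/4 + 9*v^3 - 9*v^2/2 + 3*v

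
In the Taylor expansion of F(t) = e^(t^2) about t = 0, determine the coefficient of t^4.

1/2

Apply the Taylor formula c_k = f^(k)(a)/k!.
[t^0] = 1;  [t^1] = 0;  [t^2] = 1;  [t^3] = 0;  [t^4] = 1/2.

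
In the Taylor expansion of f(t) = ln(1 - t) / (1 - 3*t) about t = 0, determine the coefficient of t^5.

Use 1/(1 - r) = Σ r^k on the denominator, then take the Cauchy product.
f(0) = 0
f′(0) = -1
f′′(0) = -7
f′′′(0) = -65
f^(4)(0) = -786
f^(5)(0) = -11814
So c_5 = f^(5)(0)/5! = -1969/20.

-1969/20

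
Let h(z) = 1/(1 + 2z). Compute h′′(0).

8

Compute the successive derivatives at the expansion point and divide by k!.
The coefficient of z^2 in the expansion is 4, so h′′(0) = 2! * (4) = 8.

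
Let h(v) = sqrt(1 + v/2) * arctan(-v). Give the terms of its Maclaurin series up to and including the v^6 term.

-5929*v^6/122880 - 6389*v^5/30720 + 29*v^4/384 + 35*v^3/96 - v^2/4 - v

Expand each factor separately, then convolve coefficients.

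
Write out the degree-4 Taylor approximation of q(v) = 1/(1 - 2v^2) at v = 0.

[v^0] = 1;  [v^1] = 0;  [v^2] = 2;  [v^3] = 0;  [v^4] = 4.

4*v^4 + 2*v^2 + 1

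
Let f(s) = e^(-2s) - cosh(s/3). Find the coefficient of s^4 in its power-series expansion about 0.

Add the two expansions coefficient-wise.
f(0) = 0
f′(0) = -2
f′′(0) = 35/9
f′′′(0) = -8
f^(4)(0) = 1295/81
The Taylor polynomial is Σ f^(k)(0)/k! · s^k.

1295/1944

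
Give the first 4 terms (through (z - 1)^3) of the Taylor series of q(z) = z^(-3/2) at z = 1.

-35*(z - 1)^3/16 + 15*(z - 1)^2/8 - 3*(z - 1)/2 + 1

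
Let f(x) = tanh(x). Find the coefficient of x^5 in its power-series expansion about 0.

2/15

f(0) = 0
f′(0) = 1
f′′(0) = 0
f′′′(0) = -2
f^(4)(0) = 0
f^(5)(0) = 16
So c_5 = f^(5)(0)/5! = 2/15.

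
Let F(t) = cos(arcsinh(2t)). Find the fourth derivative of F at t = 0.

Plug the Maclaurin series of the inner function into that of the outer and collect terms.
The coefficient of t^4 in the expansion is 10/3, so F^(4)(0) = 4! * (10/3) = 80.

80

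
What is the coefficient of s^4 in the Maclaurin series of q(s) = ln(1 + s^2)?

q(0) = 0
q′(0) = 0
q′′(0) = 2
q′′′(0) = 0
q^(4)(0) = -12
Dividing each by k! gives the coefficients c_0, ..., c_4.

-1/2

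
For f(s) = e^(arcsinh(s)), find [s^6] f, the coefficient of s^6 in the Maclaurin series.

Let u equal the inner series; expand the outer function in u and truncate.
[s^0] = 1;  [s^1] = 1;  [s^2] = 1/2;  [s^3] = 0;  [s^4] = -1/8;  [s^5] = 0;  [s^6] = 1/16.

1/16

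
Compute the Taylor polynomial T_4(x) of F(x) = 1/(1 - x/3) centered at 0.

x^4/81 + x^3/27 + x^2/9 + x/3 + 1

F(0) = 1
F′(0) = 1/3
F′′(0) = 2/9
F′′′(0) = 2/9
F^(4)(0) = 8/27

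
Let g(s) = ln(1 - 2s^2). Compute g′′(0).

-4

From the series, [s^2] g = -2; multiply by 2! = 2 to get -4.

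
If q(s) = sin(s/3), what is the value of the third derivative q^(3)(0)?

-1/27

From the series, [s^3] q = -1/162; multiply by 3! = 6 to get -1/27.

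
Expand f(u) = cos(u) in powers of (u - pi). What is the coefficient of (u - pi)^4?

-1/24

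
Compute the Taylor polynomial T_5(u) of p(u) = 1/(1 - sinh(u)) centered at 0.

Plug the Maclaurin series of the inner function into that of the outer and collect terms.
[u^0] = 1;  [u^1] = 1;  [u^2] = 1;  [u^3] = 7/6;  [u^4] = 4/3;  [u^5] = 181/120.

181*u^5/120 + 4*u^4/3 + 7*u^3/6 + u^2 + u + 1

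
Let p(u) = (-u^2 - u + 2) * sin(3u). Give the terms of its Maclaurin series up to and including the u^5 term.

Multiply each power in the prefactor through the base expansion.
[u^0] = 0;  [u^1] = 6;  [u^2] = -3;  [u^3] = -12;  [u^4] = 9/2;  [u^5] = 171/20.

171*u^5/20 + 9*u^4/2 - 12*u^3 - 3*u^2 + 6*u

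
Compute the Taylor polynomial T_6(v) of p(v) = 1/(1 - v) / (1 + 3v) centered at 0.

Multiply the two series term by term and collect like powers.
p(0) = 1
p′(0) = -2
p′′(0) = 14
p′′′(0) = -120
p^(4)(0) = 1464
p^(5)(0) = -21840
p^(6)(0) = 393840

547*v^6 - 182*v^5 + 61*v^4 - 20*v^3 + 7*v^2 - 2*v + 1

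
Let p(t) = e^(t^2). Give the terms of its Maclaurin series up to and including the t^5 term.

t^4/2 + t^2 + 1

Compute the successive derivatives at the expansion point and divide by k!.
p(0) = 1
p′(0) = 0
p′′(0) = 2
p′′′(0) = 0
p^(4)(0) = 12
p^(5)(0) = 0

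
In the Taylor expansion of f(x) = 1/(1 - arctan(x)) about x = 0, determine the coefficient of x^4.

1/3

Substitute the inner expansion into the outer series and collect powers.
f(0) = 1
f′(0) = 1
f′′(0) = 2
f′′′(0) = 4
f^(4)(0) = 8
So c_4 = f^(4)(0)/4! = 1/3.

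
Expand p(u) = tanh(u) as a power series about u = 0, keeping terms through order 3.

Compute the successive derivatives at the expansion point and divide by k!.
p(0) = 0
p′(0) = 1
p′′(0) = 0
p′′′(0) = -2

-u^3/3 + u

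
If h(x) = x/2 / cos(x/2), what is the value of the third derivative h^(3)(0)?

Divide the numerator series by the denominator series (power-series long division).
From the series, [x^3] h = 1/16; multiply by 3! = 6 to get 3/8.

3/8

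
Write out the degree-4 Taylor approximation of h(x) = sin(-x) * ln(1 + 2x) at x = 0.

-7*x^4/3 + 2*x^3 - 2*x^2

Write out both Maclaurin series and multiply, keeping only the needed powers.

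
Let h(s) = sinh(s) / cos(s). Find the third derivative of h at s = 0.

4

Invert the denominator's series and multiply.
The coefficient of s^3 in the expansion is 2/3, so h′′′(0) = 3! * (2/3) = 4.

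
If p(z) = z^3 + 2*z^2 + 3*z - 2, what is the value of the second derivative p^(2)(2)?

16

Compute the successive derivatives at the expansion point and divide by k!.
From the series, [(z - 2)^2] p = 8; multiply by 2! = 2 to get 16.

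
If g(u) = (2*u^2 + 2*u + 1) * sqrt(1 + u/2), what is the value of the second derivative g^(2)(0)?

79/16

Distribute the polynomial across the series and collect like powers.
The coefficient of u^2 in the expansion is 79/32, so g′′(0) = 2! * (79/32) = 79/16.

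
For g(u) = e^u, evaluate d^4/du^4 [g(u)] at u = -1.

e^(-1)

The coefficient of (u + 1)^4 in the expansion is e^(-1)/24, so g^(4)(-1) = 4! * (e^(-1)/24) = e^(-1).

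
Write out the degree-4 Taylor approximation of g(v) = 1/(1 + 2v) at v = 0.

16*v^4 - 8*v^3 + 4*v^2 - 2*v + 1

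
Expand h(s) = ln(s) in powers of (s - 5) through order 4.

-(s - 5)^4/2500 + (s - 5)^3/375 - (s - 5)^2/50 + (s - 5)/5 + ln(5)

Compute the successive derivatives at the expansion point and divide by k!.
h(5) = ln(5)
h′(5) = 1/5
h′′(5) = -1/25
h′′′(5) = 2/125
h^(4)(5) = -6/625
Then c_k = h^(k)(5)/k! gives each Taylor coefficient.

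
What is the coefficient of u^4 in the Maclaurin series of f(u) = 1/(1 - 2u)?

[u^0] = 1;  [u^1] = 2;  [u^2] = 4;  [u^3] = 8;  [u^4] = 16.
So c_4 = f^(4)(0)/4! = 16.

16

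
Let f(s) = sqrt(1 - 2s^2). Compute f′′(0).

Differentiate repeatedly and evaluate at the center.
From the series, [s^2] f = -1; multiply by 2! = 2 to get -2.

-2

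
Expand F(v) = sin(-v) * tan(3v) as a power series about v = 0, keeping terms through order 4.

-17*v^4/2 - 3*v^2

Write out both Maclaurin series and multiply, keeping only the needed powers.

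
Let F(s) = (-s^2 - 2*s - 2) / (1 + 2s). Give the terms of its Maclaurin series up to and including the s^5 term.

Multiply each power in the prefactor through the base expansion.
F(0) = -2
F′(0) = 2
F′′(0) = -10
F′′′(0) = 60
F^(4)(0) = -480
F^(5)(0) = 4800
The Taylor polynomial is Σ F^(k)(0)/k! · s^k.

40*s^5 - 20*s^4 + 10*s^3 - 5*s^2 + 2*s - 2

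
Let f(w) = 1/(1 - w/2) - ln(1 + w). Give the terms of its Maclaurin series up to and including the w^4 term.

Add the two expansions coefficient-wise.
f(0) = 1
f′(0) = -1/2
f′′(0) = 3/2
f′′′(0) = -5/4
f^(4)(0) = 15/2

5*w^4/16 - 5*w^3/24 + 3*w^2/4 - w/2 + 1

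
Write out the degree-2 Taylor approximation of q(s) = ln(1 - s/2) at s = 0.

[s^0] = 0;  [s^1] = -1/2;  [s^2] = -1/8.

-s^2/8 - s/2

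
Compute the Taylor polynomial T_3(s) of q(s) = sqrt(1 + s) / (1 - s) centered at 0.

23*s^3/16 + 11*s^2/8 + 3*s/2 + 1

Multiply the two series term by term and collect like powers.
q(0) = 1
q′(0) = 3/2
q′′(0) = 11/4
q′′′(0) = 69/8
Then c_k = q^(k)(0)/k! gives each Taylor coefficient.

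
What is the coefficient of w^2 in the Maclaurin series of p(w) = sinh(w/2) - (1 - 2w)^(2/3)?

Combine the two series term by term.
p(0) = -1
p′(0) = 11/6
p′′(0) = 8/9

4/9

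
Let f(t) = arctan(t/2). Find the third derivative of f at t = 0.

-1/4

From the series, [t^3] f = -1/24; multiply by 3! = 6 to get -1/4.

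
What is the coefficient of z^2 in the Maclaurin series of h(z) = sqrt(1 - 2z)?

-1/2

c_2 = h′′(0)/2! = -1/2.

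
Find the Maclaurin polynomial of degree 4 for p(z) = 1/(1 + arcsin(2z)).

Substitute the inner expansion into the outer series and collect powers.
p(0) = 1
p′(0) = -2
p′′(0) = 8
p′′′(0) = -56
p^(4)(0) = 512

64*z^4/3 - 28*z^3/3 + 4*z^2 - 2*z + 1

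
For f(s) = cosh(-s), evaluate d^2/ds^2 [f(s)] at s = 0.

The coefficient of s^2 in the expansion is 1/2, so f′′(0) = 2! * (1/2) = 1.

1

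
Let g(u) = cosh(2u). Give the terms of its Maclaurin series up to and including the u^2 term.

2*u^2 + 1

Use the known series and substitute for the argument.
[u^0] = 1;  [u^1] = 0;  [u^2] = 2.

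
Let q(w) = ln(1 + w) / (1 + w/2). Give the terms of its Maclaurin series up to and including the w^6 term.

-13*w^6/30 + 8*w^5/15 - 2*w^4/3 + 5*w^3/6 - w^2 + w

Expand each factor separately, then convolve coefficients.
[w^0] = 0;  [w^1] = 1;  [w^2] = -1;  [w^3] = 5/6;  [w^4] = -2/3;  [w^5] = 8/15;  [w^6] = -13/30.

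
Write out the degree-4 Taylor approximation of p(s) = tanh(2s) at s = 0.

p(0) = 0
p′(0) = 2
p′′(0) = 0
p′′′(0) = -16
p^(4)(0) = 0
Then c_k = p^(k)(0)/k! gives each Taylor coefficient.

-8*s^3/3 + 2*s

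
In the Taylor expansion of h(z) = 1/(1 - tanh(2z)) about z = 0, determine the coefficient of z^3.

Let u equal the inner series; expand the outer function in u and truncate.

16/3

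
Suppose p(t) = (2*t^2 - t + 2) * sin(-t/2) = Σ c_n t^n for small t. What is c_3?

-23/24

Shift and add copies of the series according to the polynomial's terms.
p(0) = 0
p′(0) = -1
p′′(0) = 1
p′′′(0) = -23/4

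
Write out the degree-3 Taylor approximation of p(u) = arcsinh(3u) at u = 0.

[u^0] = 0;  [u^1] = 3;  [u^2] = 0;  [u^3] = -9/2.

-9*u^3/2 + 3*u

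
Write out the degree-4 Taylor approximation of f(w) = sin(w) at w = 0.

f(0) = 0
f′(0) = 1
f′′(0) = 0
f′′′(0) = -1
f^(4)(0) = 0

-w^3/6 + w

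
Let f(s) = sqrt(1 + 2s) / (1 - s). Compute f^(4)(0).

Expand each factor separately, then convolve coefficients.
The coefficient of s^4 in the expansion is 11/8, so f^(4)(0) = 4! * (11/8) = 33.

33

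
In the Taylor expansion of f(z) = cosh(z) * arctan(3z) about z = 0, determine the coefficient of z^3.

-15/2

Multiply the two series term by term and collect like powers.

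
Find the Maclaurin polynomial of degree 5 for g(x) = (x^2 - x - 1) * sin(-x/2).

Distribute the polynomial across the series and collect like powers.
g(0) = 0
g′(0) = 1/2
g′′(0) = 1
g′′′(0) = -25/8
g^(4)(0) = -1/2
g^(5)(0) = 81/32
The Taylor polynomial is Σ g^(k)(0)/k! · x^k.

27*x^5/1280 - x^4/48 - 25*x^3/48 + x^2/2 + x/2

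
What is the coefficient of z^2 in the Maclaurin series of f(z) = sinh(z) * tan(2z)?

2

Write out both Maclaurin series and multiply, keeping only the needed powers.
f(0) = 0
f′(0) = 0
f′′(0) = 4
So c_2 = f′′(0)/2! = 2.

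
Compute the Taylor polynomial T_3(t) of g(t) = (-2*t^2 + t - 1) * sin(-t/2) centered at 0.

Multiply each power in the prefactor through the base expansion.
g(0) = 0
g′(0) = 1/2
g′′(0) = -1
g′′′(0) = 47/8
The Taylor polynomial is Σ g^(k)(0)/k! · t^k.

47*t^3/48 - t^2/2 + t/2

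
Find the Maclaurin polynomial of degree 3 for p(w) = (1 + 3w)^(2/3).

4*w^3/3 - w^2 + 2*w + 1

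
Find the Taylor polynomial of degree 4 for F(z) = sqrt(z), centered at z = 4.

-5*(z - 4)^4/16384 + (z - 4)^3/512 - (z - 4)^2/64 + (z - 4)/4 + 2

F(4) = 2
F′(4) = 1/4
F′′(4) = -1/32
F′′′(4) = 3/256
F^(4)(4) = -15/2048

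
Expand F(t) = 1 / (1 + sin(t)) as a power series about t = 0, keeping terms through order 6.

Expand as Σ (-1)^k u^k with u equal to the inner function's series.
F(0) = 1
F′(0) = -1
F′′(0) = 2
F′′′(0) = -5
F^(4)(0) = 16
F^(5)(0) = -61
F^(6)(0) = 272

17*t^6/45 - 61*t^5/120 + 2*t^4/3 - 5*t^3/6 + t^2 - t + 1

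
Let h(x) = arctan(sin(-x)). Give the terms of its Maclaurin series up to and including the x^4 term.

Substitute the inner expansion into the outer series and collect powers.
h(0) = 0
h′(0) = -1
h′′(0) = 0
h′′′(0) = 3
h^(4)(0) = 0
Then c_k = h^(k)(0)/k! gives each Taylor coefficient.

x^3/2 - x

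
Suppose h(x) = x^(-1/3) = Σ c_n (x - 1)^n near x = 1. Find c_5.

-91/729

[(x - 1)^0] = 1;  [(x - 1)^1] = -1/3;  [(x - 1)^2] = 2/9;  [(x - 1)^3] = -14/81;  [(x - 1)^4] = 35/243;  [(x - 1)^5] = -91/729.
So c_5 = h^(5)(1)/5! = -91/729.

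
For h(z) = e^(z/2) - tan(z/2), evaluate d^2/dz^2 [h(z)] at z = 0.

Combine the two series term by term.
From the series, [z^2] h = 1/8; multiply by 2! = 2 to get 1/4.

1/4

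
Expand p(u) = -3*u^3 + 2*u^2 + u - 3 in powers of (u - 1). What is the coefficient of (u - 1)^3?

-3

Compute the successive derivatives at the expansion point and divide by k!.
p(1) = -3
p′(1) = -4
p′′(1) = -14
p′′′(1) = -18
So c_3 = p′′′(1)/3! = -3.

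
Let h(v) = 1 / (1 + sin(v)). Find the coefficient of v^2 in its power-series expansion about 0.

1

Use the geometric series for the reciprocal, then substitute.
h(0) = 1
h′(0) = -1
h′′(0) = 2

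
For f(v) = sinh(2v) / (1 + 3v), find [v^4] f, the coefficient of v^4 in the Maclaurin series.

-58

Take the Cauchy product of the two expansions.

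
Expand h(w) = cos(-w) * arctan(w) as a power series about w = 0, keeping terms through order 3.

Take the Cauchy product of the two expansions.
h(0) = 0
h′(0) = 1
h′′(0) = 0
h′′′(0) = -5

-5*w^3/6 + w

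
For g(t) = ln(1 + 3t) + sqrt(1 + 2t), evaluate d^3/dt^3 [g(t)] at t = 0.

57

Add the two expansions coefficient-wise.
From the series, [t^3] g = 19/2; multiply by 3! = 6 to get 57.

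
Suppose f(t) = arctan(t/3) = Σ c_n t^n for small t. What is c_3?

f(0) = 0
f′(0) = 1/3
f′′(0) = 0
f′′′(0) = -2/27
So c_3 = f′′′(0)/3! = -1/81.

-1/81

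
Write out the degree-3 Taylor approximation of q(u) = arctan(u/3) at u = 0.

q(0) = 0
q′(0) = 1/3
q′′(0) = 0
q′′′(0) = -2/27

-u^3/81 + u/3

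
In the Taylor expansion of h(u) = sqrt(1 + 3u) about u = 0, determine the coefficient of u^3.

27/16

[u^0] = 1;  [u^1] = 3/2;  [u^2] = -9/8;  [u^3] = 27/16.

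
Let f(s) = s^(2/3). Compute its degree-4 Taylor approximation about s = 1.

f(1) = 1
f′(1) = 2/3
f′′(1) = -2/9
f′′′(1) = 8/27
f^(4)(1) = -56/81

-7*(s - 1)^4/243 + 4*(s - 1)^3/81 - (s - 1)^2/9 + 2*(s - 1)/3 + 1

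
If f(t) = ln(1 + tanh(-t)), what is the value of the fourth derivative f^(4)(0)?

2

Plug the Maclaurin series of the inner function into that of the outer and collect terms.
The coefficient of t^4 in the expansion is 1/12, so f^(4)(0) = 4! * (1/12) = 2.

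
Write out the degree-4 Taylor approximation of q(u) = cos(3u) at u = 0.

[u^0] = 1;  [u^1] = 0;  [u^2] = -9/2;  [u^3] = 0;  [u^4] = 27/8.

27*u^4/8 - 9*u^2/2 + 1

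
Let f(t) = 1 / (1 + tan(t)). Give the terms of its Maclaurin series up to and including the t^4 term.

5*t^4/3 - 4*t^3/3 + t^2 - t + 1

Use the geometric series for the reciprocal, then substitute.
[t^0] = 1;  [t^1] = -1;  [t^2] = 1;  [t^3] = -4/3;  [t^4] = 5/3.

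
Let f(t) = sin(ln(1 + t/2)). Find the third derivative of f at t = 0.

Let u equal the inner series; expand the outer function in u and truncate.
From the series, [t^3] f = 1/48; multiply by 3! = 6 to get 1/8.

1/8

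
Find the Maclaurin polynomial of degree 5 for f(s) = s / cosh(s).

5*s^5/24 - s^3/2 + s

Divide the numerator series by the denominator series (power-series long division).
f(0) = 0
f′(0) = 1
f′′(0) = 0
f′′′(0) = -3
f^(4)(0) = 0
f^(5)(0) = 25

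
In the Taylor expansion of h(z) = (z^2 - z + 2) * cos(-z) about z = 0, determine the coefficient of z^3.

Shift and add copies of the series according to the polynomial's terms.
[z^0] = 2;  [z^1] = -1;  [z^2] = 0;  [z^3] = 1/2.
So c_3 = h′′′(0)/3! = 1/2.

1/2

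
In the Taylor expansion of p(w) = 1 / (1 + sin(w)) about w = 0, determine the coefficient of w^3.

-5/6

Use the geometric series for the reciprocal, then substitute.
p(0) = 1
p′(0) = -1
p′′(0) = 2
p′′′(0) = -5
The Taylor polynomial is Σ p^(k)(0)/k! · w^k.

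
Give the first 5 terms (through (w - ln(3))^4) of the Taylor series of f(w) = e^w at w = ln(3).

(w - ln(3))^4/8 + (w - ln(3))^3/2 + 3*(w - ln(3))^2/2 + 3*(w - ln(3)) + 3

f(ln(3)) = 3
f′(ln(3)) = 3
f′′(ln(3)) = 3
f′′′(ln(3)) = 3
f^(4)(ln(3)) = 3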